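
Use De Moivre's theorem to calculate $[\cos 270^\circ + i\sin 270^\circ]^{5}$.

By De Moivre: z^n = r^n(cos(nθ) + i sin(nθ))
= 1^5(cos(5*270°) + i sin(5*270°))
= 1(cos 270° + i sin 270°)
= -i


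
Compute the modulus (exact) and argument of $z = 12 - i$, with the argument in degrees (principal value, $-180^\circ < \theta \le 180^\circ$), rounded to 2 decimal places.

|z| = sqrt(12^2 + (-1)^2) = sqrt(145)
arg(z) = arctan(b/a) = arctan(-1/12) (quadrant-adjusted) = -4.76°


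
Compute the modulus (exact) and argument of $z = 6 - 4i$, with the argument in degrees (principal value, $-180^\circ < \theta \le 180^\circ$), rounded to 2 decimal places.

|z| = sqrt(6^2 + (-4)^2) = sqrt(52)
arg(z) = arctan(b/a) = arctan(-4/6) (quadrant-adjusted) = -33.69°


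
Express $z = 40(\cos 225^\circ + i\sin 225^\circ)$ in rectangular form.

a = r cos θ = 40 * -sqrt(2)/2 = -20*sqrt(2)
b = r sin θ = 40 * -sqrt(2)/2 = -20*sqrt(2)
z = -20*sqrt(2) - 20*sqrt(2)i


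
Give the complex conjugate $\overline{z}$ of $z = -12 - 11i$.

If z = a + bi, then conjugate(z) = a - bi
conjugate(-12 - 11i) = -12 + 11i


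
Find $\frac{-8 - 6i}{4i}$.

Multiply numerator and denominator by conjugate (-4i):
= (-8 - 6i)(-4i) / (0^2 + 4^2)
= (-24 + 32i) / 16
Divide through by 8: (-3 + 4i) / 2
= -3/2 + 2i


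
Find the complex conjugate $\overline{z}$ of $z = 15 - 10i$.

If z = a + bi, then conjugate(z) = a - bi
conjugate(15 - 10i) = 15 + 10i


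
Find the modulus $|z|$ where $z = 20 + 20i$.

|z| = sqrt(a^2 + b^2) = sqrt(20^2 + 20^2) = sqrt(800) = sqrt(800)


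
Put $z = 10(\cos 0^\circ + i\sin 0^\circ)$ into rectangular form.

a = r cos θ = 10 * 1 = 10
b = r sin θ = 10 * 0 = 0
z = 10


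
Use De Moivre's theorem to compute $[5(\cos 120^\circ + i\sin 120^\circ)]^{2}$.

By De Moivre: z^n = r^n(cos(nθ) + i sin(nθ))
= 5^2(cos(2*120°) + i sin(2*120°))
= 25(cos 240° + i sin 240°)
= -25/2 - (25*sqrt(3)/2)i


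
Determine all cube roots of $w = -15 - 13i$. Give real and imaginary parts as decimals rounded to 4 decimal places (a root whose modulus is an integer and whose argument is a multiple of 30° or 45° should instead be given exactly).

|w| = sqrt(394) ≈ 19.849433, arg(w) ≈ 220.914383°
Root modulus = sqrt(394)^(1/3) ≈ 2.707589
Root arguments: θ_k = (arg(w) + 360°k)/3 for k = 0, 1, ..., 2
Compute each root as (root modulus)(cos θ_k + i sin θ_k) using full-precision intermediates, then round to 4 decimal places.
Roots: 0.7627 + 2.5979i, -2.6312 - 0.6384i, 1.8685 - 1.9595i


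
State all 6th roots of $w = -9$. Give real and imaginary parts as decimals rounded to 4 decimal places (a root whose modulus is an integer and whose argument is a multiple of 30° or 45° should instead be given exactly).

|w| = 9, arg(w) = 180°
Root modulus = 9^(1/6) ≈ 1.442250
Root arguments: θ_k = (180° + 360°k)/6 for k = 0, 1, ..., 5
Compute each root as (root modulus)(cos θ_k + i sin θ_k) using full-precision intermediates, then round to 4 decimal places.
Roots: 1.2490 + 0.7211i, 1.4422i, -1.2490 + 0.7211i, -1.2490 - 0.7211i, -1.4422i, 1.2490 - 0.7211i


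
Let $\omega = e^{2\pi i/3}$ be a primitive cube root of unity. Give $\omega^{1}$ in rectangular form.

ω^1 = e^(2πi·1/3) = e^(i·2π/3)
= cos(2π/3) + i sin(2π/3)
= -1/2 + (sqrt(3)/2)i


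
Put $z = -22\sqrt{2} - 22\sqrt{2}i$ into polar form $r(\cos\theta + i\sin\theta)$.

r = |z| = sqrt(a^2 + b^2) = sqrt((-22*sqrt(2))^2 + (-22*sqrt(2))^2) = sqrt(968 + 968) = sqrt(1936) = 44
θ = arctan(b/a) = arctan(-31.1127/-31.1127) (quadrant-adjusted) = 225°
z = 44(cos 225° + i sin 225°)


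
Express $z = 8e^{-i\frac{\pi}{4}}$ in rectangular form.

a = r cos θ = 8 * sqrt(2)/2 = 4*sqrt(2)
b = r sin θ = 8 * -sqrt(2)/2 = -4*sqrt(2)
z = 4*sqrt(2) - 4*sqrt(2)i


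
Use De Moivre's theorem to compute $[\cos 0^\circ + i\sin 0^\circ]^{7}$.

By De Moivre: z^n = r^n(cos(nθ) + i sin(nθ))
= 1^7(cos(7*0°) + i sin(7*0°))
= 1(cos 0° + i sin 0°)
= 1


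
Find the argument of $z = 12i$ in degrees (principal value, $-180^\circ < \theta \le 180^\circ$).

a = 0 and b > 0, so z lies on the positive imaginary axis: θ = 90°


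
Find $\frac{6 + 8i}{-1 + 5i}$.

Multiply numerator and denominator by conjugate (-1 - 5i):
= (6 + 8i)(-1 - 5i) / ((-1)^2 + 5^2)
= (34 - 38i) / 26
Divide through by 2: (17 - 19i) / 13
= 17/13 - (19/13)i


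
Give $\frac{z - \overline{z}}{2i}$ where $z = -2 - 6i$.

z - conjugate(z) = 2bi
(z - conjugate(z))/(2i) = 2bi/(2i) = b = -6


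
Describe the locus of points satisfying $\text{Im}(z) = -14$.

Im(z) = y where z = x + yi; the equation y = -14 is satisfied by all points with that y-coordinate
Locus: Horizontal line y = -14


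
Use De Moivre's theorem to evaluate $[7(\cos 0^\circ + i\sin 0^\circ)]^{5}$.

By De Moivre: z^n = r^n(cos(nθ) + i sin(nθ))
= 7^5(cos(5*0°) + i sin(5*0°))
= 16807(cos 0° + i sin 0°)
= 16807


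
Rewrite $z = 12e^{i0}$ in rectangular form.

a = r cos θ = 12 * 1 = 12
b = r sin θ = 12 * 0 = 0
z = 12


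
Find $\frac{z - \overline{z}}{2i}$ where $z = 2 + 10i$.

z - conjugate(z) = 2bi
(z - conjugate(z))/(2i) = 2bi/(2i) = b = 10


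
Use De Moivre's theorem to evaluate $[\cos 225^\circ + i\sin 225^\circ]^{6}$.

By De Moivre: z^n = r^n(cos(nθ) + i sin(nθ))
= 1^6(cos(6*225°) + i sin(6*225°))
= 1(cos 270° + i sin 270°)
= -i


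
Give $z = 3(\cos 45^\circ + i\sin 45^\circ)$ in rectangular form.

a = r cos θ = 3 * sqrt(2)/2 = 3*sqrt(2)/2
b = r sin θ = 3 * sqrt(2)/2 = 3*sqrt(2)/2
z = 3*sqrt(2)/2 + (3*sqrt(2)/2)i


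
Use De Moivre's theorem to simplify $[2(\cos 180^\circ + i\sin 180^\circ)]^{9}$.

By De Moivre: z^n = r^n(cos(nθ) + i sin(nθ))
= 2^9(cos(9*180°) + i sin(9*180°))
= 512(cos 180° + i sin 180°)
= -512


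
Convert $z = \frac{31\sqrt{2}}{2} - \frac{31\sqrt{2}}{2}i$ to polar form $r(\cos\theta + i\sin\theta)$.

r = |z| = sqrt(a^2 + b^2) = sqrt((31*sqrt(2)/2)^2 + (-31*sqrt(2)/2)^2) = sqrt(961/2 + 961/2) = sqrt(961) = 31
θ = arctan(b/a) = arctan(-21.9203/21.9203) (quadrant-adjusted) = 315°
z = 31(cos 315° + i sin 315°)


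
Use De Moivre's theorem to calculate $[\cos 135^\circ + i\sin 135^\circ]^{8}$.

By De Moivre: z^n = r^n(cos(nθ) + i sin(nθ))
= 1^8(cos(8*135°) + i sin(8*135°))
= 1(cos 0° + i sin 0°)
= 1


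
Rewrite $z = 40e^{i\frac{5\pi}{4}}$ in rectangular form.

a = r cos θ = 40 * -sqrt(2)/2 = -20*sqrt(2)
b = r sin θ = 40 * -sqrt(2)/2 = -20*sqrt(2)
z = -20*sqrt(2) - 20*sqrt(2)i


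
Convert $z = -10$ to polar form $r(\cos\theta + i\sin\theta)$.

r = |z| = sqrt(a^2 + b^2) = sqrt((-10)^2 + (0)^2) = sqrt(100 + 0) = sqrt(100) = 10
b = 0 and a < 0, so z lies on the negative real axis: θ = 180°
z = 10(cos 180° + i sin 180°)


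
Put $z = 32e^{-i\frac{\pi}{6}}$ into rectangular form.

a = r cos θ = 32 * sqrt(3)/2 = 16*sqrt(3)
b = r sin θ = 32 * -1/2 = -16
z = 16*sqrt(3) - 16i


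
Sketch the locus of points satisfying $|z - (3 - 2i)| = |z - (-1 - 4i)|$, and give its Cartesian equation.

|z - z1| = |z - z2| means z is equidistant from z1 and z2,
i.e. the perpendicular bisector of the segment from (3, -2) to (-1, -4) (midpoint (1, -3)).
With z = x + yi, square both sides:
(x - 3)^2 + (y - (-2))^2 = (x - (-1))^2 + (y - (-4))^2
The x^2 and y^2 terms cancel: -8x + (-4)y = 17 - 13 = 4
Simplify: 2x + y = -1
Locus: Perpendicular bisector of the segment from (3, -2) to (-1, -4): the line 2x + y = -1


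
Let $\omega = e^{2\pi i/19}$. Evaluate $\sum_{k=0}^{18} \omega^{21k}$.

Let ζ = ω^21 = e^(2πi·21/19). Since 19 ∤ 21, ζ ≠ 1.
Sum = Σ_{k=0}^{18} ζ^k = (ζ^19 - 1)/(ζ - 1) = (ω^{21·19} - 1)/(ζ - 1) = (1 - 1)/(ζ - 1) = 0


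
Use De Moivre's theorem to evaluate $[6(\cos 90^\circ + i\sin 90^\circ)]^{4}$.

By De Moivre: z^n = r^n(cos(nθ) + i sin(nθ))
= 6^4(cos(4*90°) + i sin(4*90°))
= 1296(cos 0° + i sin 0°)
= 1296


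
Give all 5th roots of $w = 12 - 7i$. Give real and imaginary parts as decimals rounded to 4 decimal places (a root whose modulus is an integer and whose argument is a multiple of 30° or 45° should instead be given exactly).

|w| = sqrt(193) ≈ 13.892444, arg(w) ≈ 329.743563°
Root modulus = sqrt(193)^(1/5) ≈ 1.692605
Root arguments: θ_k = (arg(w) + 360°k)/5 for k = 0, 1, ..., 4
Compute each root as (root modulus)(cos θ_k + i sin θ_k) using full-precision intermediates, then round to 4 decimal places.
Roots: 0.6898 + 1.5457i, -1.2568 + 1.1337i, -1.4666 - 0.8450i, 0.3504 - 1.6559i, 1.6832 - 0.1784i


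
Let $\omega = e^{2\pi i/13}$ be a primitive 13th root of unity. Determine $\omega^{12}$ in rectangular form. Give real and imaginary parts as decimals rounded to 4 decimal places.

ω^12 = e^(2πi·12/13) = e^(i·24π/13)
= cos(24π/13) + i sin(24π/13)
= 0.8855 - 0.4647i


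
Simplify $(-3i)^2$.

(a + bi)^2 = a^2 - b^2 + 2abi
= 0^2 - (-3)^2 + 2*0*(-3)i
= -9


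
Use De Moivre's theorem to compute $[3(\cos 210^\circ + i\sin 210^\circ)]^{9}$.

By De Moivre: z^n = r^n(cos(nθ) + i sin(nθ))
= 3^9(cos(9*210°) + i sin(9*210°))
= 19683(cos 90° + i sin 90°)
= 19683i


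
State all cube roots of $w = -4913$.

|w| = 4913, arg(w) = 180°
Root modulus = 4913^(1/3) = 17
Root arguments: θ_k = (180° + 360°k)/3 for k = 0, 1, ..., 2
Roots: 17/2 + (17*sqrt(3)/2)i, -17, 17/2 - (17*sqrt(3)/2)i


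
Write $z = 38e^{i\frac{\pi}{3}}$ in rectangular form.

a = r cos θ = 38 * 1/2 = 19
b = r sin θ = 38 * sqrt(3)/2 = 19*sqrt(3)
z = 19 + 19*sqrt(3)i


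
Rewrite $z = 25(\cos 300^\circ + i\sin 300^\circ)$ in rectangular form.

a = r cos θ = 25 * 1/2 = 25/2
b = r sin θ = 25 * -sqrt(3)/2 = -25*sqrt(3)/2
z = 25/2 - (25*sqrt(3)/2)i


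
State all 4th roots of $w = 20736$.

|w| = 20736, arg(w) = 0°
Root modulus = 20736^(1/4) = 12
Root arguments: θ_k = (0° + 360°k)/4 for k = 0, 1, ..., 3
Roots: 12, 12i, -12, -12i


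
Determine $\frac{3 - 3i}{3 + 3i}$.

Multiply numerator and denominator by conjugate (3 - 3i):
= (3 - 3i)(3 - 3i) / (3^2 + 3^2)
= (-18i) / 18
= -i


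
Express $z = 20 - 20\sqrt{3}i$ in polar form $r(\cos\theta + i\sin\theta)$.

r = |z| = sqrt(a^2 + b^2) = sqrt((20)^2 + (-20*sqrt(3))^2) = sqrt(400 + 1200) = sqrt(1600) = 40
θ = arctan(b/a) = arctan(-34.641/20) (quadrant-adjusted) = 300°
z = 40(cos 300° + i sin 300°)


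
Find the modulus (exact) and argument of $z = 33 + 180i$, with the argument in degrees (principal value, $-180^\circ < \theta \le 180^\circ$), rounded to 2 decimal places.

|z| = sqrt(33^2 + 180^2) = 183
arg(z) = arctan(b/a) = arctan(180/33) (quadrant-adjusted) = 79.61°


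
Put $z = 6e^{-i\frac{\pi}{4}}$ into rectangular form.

a = r cos θ = 6 * sqrt(2)/2 = 3*sqrt(2)
b = r sin θ = 6 * -sqrt(2)/2 = -3*sqrt(2)
z = 3*sqrt(2) - 3*sqrt(2)i


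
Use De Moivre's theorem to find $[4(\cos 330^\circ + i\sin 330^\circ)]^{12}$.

By De Moivre: z^n = r^n(cos(nθ) + i sin(nθ))
= 4^12(cos(12*330°) + i sin(12*330°))
= 16777216(cos 0° + i sin 0°)
= 16777216


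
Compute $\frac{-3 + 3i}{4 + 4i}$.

Multiply numerator and denominator by conjugate (4 - 4i):
= (-3 + 3i)(4 - 4i) / (4^2 + 4^2)
= (24i) / 32
Divide through by 8: (3i) / 4
= 0 + (3/4)i


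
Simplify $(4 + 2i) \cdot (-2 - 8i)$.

(a1*a2 - b1*b2) + (a1*b2 + b1*a2)i
= (-8 - (-16)) + (-32 + (-4))i
= 8 - 36i


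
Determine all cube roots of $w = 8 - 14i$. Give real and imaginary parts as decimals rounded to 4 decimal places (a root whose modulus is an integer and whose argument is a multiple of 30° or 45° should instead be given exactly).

|w| = sqrt(260) ≈ 16.124515, arg(w) ≈ 299.744881°
Root modulus = sqrt(260)^(1/3) ≈ 2.526362
Root arguments: θ_k = (arg(w) + 360°k)/3 for k = 0, 1, ..., 2
Compute each root as (root modulus)(cos θ_k + i sin θ_k) using full-precision intermediates, then round to 4 decimal places.
Roots: -0.4350 + 2.4886i, -1.9377 - 1.6210i, 2.3727 - 0.8676i


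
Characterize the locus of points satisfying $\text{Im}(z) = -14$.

Im(z) = y where z = x + yi; the equation y = -14 is satisfied by all points with that y-coordinate
Locus: Horizontal line y = -14


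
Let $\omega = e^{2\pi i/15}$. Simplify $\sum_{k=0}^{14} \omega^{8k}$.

Let ζ = ω^8 = e^(2πi·8/15). Since 15 ∤ 8, ζ ≠ 1.
Sum = Σ_{k=0}^{14} ζ^k = (ζ^15 - 1)/(ζ - 1) = (ω^{8·15} - 1)/(ζ - 1) = (1 - 1)/(ζ - 1) = 0


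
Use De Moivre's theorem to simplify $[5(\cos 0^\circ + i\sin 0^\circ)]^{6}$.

By De Moivre: z^n = r^n(cos(nθ) + i sin(nθ))
= 5^6(cos(6*0°) + i sin(6*0°))
= 15625(cos 0° + i sin 0°)
= 15625


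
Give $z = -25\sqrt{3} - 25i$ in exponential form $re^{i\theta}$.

r = |z| = sqrt((-25*sqrt(3))^2 + (-25)^2) = sqrt(1875 + 625) = sqrt(2500) = 50
θ = arctan(b/a) = arctan(-25/-43.3013) (quadrant-adjusted) = 210° = 7π/6
z = 50e^(i*7π/6)


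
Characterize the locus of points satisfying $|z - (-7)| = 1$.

|z - z0| = r describes a circle centered at z0 with radius r
Here z0 = -7 and r = 1
Locus: Circle centered at (-7, 0) with radius 1


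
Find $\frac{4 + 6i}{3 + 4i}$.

Multiply numerator and denominator by conjugate (3 - 4i):
= (4 + 6i)(3 - 4i) / (3^2 + 4^2)
= (36 + 2i) / 25
= 36/25 + (2/25)i


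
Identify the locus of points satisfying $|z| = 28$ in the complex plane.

|z| = 28 means sqrt(x^2 + y^2) = 28
This is a circle of radius 28 centered at the origin


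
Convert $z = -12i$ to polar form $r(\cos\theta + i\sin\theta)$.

r = |z| = sqrt(a^2 + b^2) = sqrt((0)^2 + (-12)^2) = sqrt(0 + 144) = sqrt(144) = 12
a = 0 and b < 0, so z lies on the negative imaginary axis: θ = 270°
z = 12(cos 270° + i sin 270°)


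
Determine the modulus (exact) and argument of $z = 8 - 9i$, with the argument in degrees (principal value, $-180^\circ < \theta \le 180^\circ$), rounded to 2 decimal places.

|z| = sqrt(8^2 + (-9)^2) = sqrt(145)
arg(z) = arctan(b/a) = arctan(-9/8) (quadrant-adjusted) = -48.37°


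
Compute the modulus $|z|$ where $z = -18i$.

|z| = sqrt(a^2 + b^2) = sqrt(0^2 + (-18)^2) = sqrt(324) = 18


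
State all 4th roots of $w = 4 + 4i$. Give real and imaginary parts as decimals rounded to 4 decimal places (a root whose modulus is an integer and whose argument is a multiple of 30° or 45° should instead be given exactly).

|w| = sqrt(32) ≈ 5.656854, arg(w) = 45°
Root modulus = sqrt(32)^(1/4) ≈ 1.542211
Root arguments: θ_k = (45° + 360°k)/4 for k = 0, 1, ..., 3
Compute each root as (root modulus)(cos θ_k + i sin θ_k) using full-precision intermediates, then round to 4 decimal places.
Roots: 1.5126 + 0.3009i, -0.3009 + 1.5126i, -1.5126 - 0.3009i, 0.3009 - 1.5126i


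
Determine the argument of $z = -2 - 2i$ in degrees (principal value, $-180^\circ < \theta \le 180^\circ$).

θ = arctan(b/a) = arctan(-2/-2) (quadrant-adjusted) = -135°


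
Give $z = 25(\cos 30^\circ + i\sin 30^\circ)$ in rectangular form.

a = r cos θ = 25 * sqrt(3)/2 = 25*sqrt(3)/2
b = r sin θ = 25 * 1/2 = 25/2
z = 25*sqrt(3)/2 + (25/2)i


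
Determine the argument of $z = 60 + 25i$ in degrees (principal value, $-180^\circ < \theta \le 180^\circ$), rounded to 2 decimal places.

θ = arctan(b/a) = arctan(25/60) (quadrant-adjusted) = 22.62°


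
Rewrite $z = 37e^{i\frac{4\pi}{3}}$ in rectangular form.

a = r cos θ = 37 * -1/2 = -37/2
b = r sin θ = 37 * -sqrt(3)/2 = -37*sqrt(3)/2
z = -37/2 - (37*sqrt(3)/2)i


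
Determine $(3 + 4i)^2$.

(a + bi)^2 = a^2 - b^2 + 2abi
= 3^2 - 4^2 + 2*3*4i
= -7 + 24i


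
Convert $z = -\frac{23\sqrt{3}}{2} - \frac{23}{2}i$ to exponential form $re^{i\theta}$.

r = |z| = sqrt((-23*sqrt(3)/2)^2 + (-23/2)^2) = sqrt(1587/4 + 529/4) = sqrt(529) = 23
θ = arctan(b/a) = arctan(-11.5/-19.9186) (quadrant-adjusted) = -150° = -5π/6
z = 23e^(-i*5π/6)


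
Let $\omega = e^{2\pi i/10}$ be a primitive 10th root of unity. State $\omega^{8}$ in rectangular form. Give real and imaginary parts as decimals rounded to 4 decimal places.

ω^8 = e^(2πi·8/10) = e^(i·8π/5)
= cos(8π/5) + i sin(8π/5)
= 0.3090 - 0.9511i


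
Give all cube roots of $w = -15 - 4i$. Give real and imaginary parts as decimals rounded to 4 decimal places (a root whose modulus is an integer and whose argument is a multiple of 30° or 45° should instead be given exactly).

|w| = sqrt(241) ≈ 15.524175, arg(w) ≈ 194.931417°
Root modulus = sqrt(241)^(1/3) ≈ 2.494611
Root arguments: θ_k = (arg(w) + 360°k)/3 for k = 0, 1, ..., 2
Compute each root as (root modulus)(cos θ_k + i sin θ_k) using full-precision intermediates, then round to 4 decimal places.
Roots: 1.0552 + 2.2605i, -2.4852 - 0.2164i, 1.4300 - 2.0440i


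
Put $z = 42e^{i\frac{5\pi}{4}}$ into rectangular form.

a = r cos θ = 42 * -sqrt(2)/2 = -21*sqrt(2)
b = r sin θ = 42 * -sqrt(2)/2 = -21*sqrt(2)
z = -21*sqrt(2) - 21*sqrt(2)i


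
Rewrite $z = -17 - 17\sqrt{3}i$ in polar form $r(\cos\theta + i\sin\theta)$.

r = |z| = sqrt(a^2 + b^2) = sqrt((-17)^2 + (-17*sqrt(3))^2) = sqrt(289 + 867) = sqrt(1156) = 34
θ = arctan(b/a) = arctan(-29.4449/-17) (quadrant-adjusted) = 240°
z = 34(cos 240° + i sin 240°)


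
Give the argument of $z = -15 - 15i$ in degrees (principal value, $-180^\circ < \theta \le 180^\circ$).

θ = arctan(b/a) = arctan(-15/-15) (quadrant-adjusted) = -135°


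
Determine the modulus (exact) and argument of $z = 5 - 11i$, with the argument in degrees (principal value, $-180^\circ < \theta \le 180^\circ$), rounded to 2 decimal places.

|z| = sqrt(5^2 + (-11)^2) = sqrt(146)
arg(z) = arctan(b/a) = arctan(-11/5) (quadrant-adjusted) = -65.56°


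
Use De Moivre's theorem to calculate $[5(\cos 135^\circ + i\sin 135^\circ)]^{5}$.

By De Moivre: z^n = r^n(cos(nθ) + i sin(nθ))
= 5^5(cos(5*135°) + i sin(5*135°))
= 3125(cos 315° + i sin 315°)
= 3125*sqrt(2)/2 - (3125*sqrt(2)/2)i


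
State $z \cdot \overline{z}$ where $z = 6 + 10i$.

z * conjugate(z) = |z|^2 = a^2 + b^2
= 6^2 + 10^2 = 136


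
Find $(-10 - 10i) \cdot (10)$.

(a1*a2 - b1*b2) + (a1*b2 + b1*a2)i
= (-100 - 0) + (0 + (-100))i
= -100 - 100i


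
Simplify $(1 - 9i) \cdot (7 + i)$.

(a1*a2 - b1*b2) + (a1*b2 + b1*a2)i
= (7 - (-9)) + (1 + (-63))i
= 16 - 62i


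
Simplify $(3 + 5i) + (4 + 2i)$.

(3 + 4) + (5 + 2)i = 7 + 7i


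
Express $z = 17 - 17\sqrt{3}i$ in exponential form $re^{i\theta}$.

r = |z| = sqrt((17)^2 + (-17*sqrt(3))^2) = sqrt(289 + 867) = sqrt(1156) = 34
θ = arctan(b/a) = arctan(-29.4449/17) (quadrant-adjusted) = -60° = -π/3
z = 34e^(-i*π/3)


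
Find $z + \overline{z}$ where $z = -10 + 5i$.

z + conjugate(z) = (a + bi) + (a - bi) = 2a
= 2 * (-10) = -20


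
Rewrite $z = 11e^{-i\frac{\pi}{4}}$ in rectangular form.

a = r cos θ = 11 * sqrt(2)/2 = 11*sqrt(2)/2
b = r sin θ = 11 * -sqrt(2)/2 = -11*sqrt(2)/2
z = 11*sqrt(2)/2 - (11*sqrt(2)/2)i


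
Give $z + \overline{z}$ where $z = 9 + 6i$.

z + conjugate(z) = (a + bi) + (a - bi) = 2a
= 2 * 9 = 18


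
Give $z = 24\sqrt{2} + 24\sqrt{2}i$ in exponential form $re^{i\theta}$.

r = |z| = sqrt((24*sqrt(2))^2 + (24*sqrt(2))^2) = sqrt(1152 + 1152) = sqrt(2304) = 48
θ = arctan(b/a) = arctan(33.9411/33.9411) (quadrant-adjusted) = 45° = π/4
z = 48e^(i*π/4)


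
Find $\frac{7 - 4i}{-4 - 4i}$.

Multiply numerator and denominator by conjugate (-4 + 4i):
= (7 - 4i)(-4 + 4i) / ((-4)^2 + (-4)^2)
= (-12 + 44i) / 32
Divide through by 4: (-3 + 11i) / 8
= -3/8 + (11/8)i


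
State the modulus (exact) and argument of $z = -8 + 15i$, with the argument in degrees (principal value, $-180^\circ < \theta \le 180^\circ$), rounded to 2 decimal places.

|z| = sqrt((-8)^2 + 15^2) = 17
arg(z) = arctan(b/a) = arctan(15/-8) (quadrant-adjusted) = 118.07°


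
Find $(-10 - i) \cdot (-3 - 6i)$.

(a1*a2 - b1*b2) + (a1*b2 + b1*a2)i
= (30 - 6) + (60 + 3)i
= 24 + 63i


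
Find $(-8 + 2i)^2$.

(a + bi)^2 = a^2 - b^2 + 2abi
= (-8)^2 - 2^2 + 2*(-8)*2i
= 60 - 32i


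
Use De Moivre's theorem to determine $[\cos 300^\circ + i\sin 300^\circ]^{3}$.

By De Moivre: z^n = r^n(cos(nθ) + i sin(nθ))
= 1^3(cos(3*300°) + i sin(3*300°))
= 1(cos 180° + i sin 180°)
= -1


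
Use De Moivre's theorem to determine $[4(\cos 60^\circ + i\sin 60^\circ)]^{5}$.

By De Moivre: z^n = r^n(cos(nθ) + i sin(nθ))
= 4^5(cos(5*60°) + i sin(5*60°))
= 1024(cos 300° + i sin 300°)
= 512 - 512*sqrt(3)i


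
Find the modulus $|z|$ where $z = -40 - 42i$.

|z| = sqrt(a^2 + b^2) = sqrt((-40)^2 + (-42)^2) = sqrt(3364) = 58


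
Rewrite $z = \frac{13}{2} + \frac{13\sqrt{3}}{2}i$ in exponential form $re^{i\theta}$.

r = |z| = sqrt((13/2)^2 + (13*sqrt(3)/2)^2) = sqrt(169/4 + 507/4) = sqrt(169) = 13
θ = arctan(b/a) = arctan(11.2583/6.5) (quadrant-adjusted) = 60° = π/3
z = 13e^(i*π/3)


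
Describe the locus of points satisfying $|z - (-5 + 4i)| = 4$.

|z - z0| = r describes a circle centered at z0 with radius r
Here z0 = -5 + 4i and r = 4
Locus: Circle centered at (-5, 4) with radius 4


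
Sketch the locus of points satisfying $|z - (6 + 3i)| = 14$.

|z - z0| = r describes a circle centered at z0 with radius r
Here z0 = 6 + 3i and r = 14
Locus: Circle centered at (6, 3) with radius 14


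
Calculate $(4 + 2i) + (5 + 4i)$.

(4 + 5) + (2 + 4)i = 9 + 6i


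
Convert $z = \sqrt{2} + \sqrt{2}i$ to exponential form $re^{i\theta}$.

r = |z| = sqrt((sqrt(2))^2 + (sqrt(2))^2) = sqrt(2 + 2) = sqrt(4) = 2
θ = arctan(b/a) = arctan(1.4142/1.4142) (quadrant-adjusted) = 45° = π/4
z = 2e^(i*π/4)


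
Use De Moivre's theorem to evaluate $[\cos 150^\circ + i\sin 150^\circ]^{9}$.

By De Moivre: z^n = r^n(cos(nθ) + i sin(nθ))
= 1^9(cos(9*150°) + i sin(9*150°))
= 1(cos 270° + i sin 270°)
= -i


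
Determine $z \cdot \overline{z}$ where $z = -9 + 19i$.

z * conjugate(z) = |z|^2 = a^2 + b^2
= (-9)^2 + 19^2 = 442


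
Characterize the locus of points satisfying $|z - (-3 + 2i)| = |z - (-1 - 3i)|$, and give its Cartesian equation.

|z - z1| = |z - z2| means z is equidistant from z1 and z2,
i.e. the perpendicular bisector of the segment from (-3, 2) to (-1, -3) (midpoint (-2, -1/2)).
With z = x + yi, square both sides:
(x - (-3))^2 + (y - 2)^2 = (x - (-1))^2 + (y - (-3))^2
The x^2 and y^2 terms cancel: 4x + (-10)y = 10 - 13 = -3
Simplify: 4x - 10y = -3
Locus: Perpendicular bisector of the segment from (-3, 2) to (-1, -3): the line 4x - 10y = -3


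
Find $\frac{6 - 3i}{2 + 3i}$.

Multiply numerator and denominator by conjugate (2 - 3i):
= (6 - 3i)(2 - 3i) / (2^2 + 3^2)
= (3 - 24i) / 13
= 3/13 - (24/13)i


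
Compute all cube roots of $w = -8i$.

|w| = 8, arg(w) = 270°
Root modulus = 8^(1/3) = 2
Root arguments: θ_k = (270° + 360°k)/3 for k = 0, 1, ..., 2
Roots: 2i, -sqrt(3) - i, sqrt(3) - i


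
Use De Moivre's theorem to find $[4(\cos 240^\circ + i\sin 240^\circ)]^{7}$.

By De Moivre: z^n = r^n(cos(nθ) + i sin(nθ))
= 4^7(cos(7*240°) + i sin(7*240°))
= 16384(cos 240° + i sin 240°)
= -8192 - 8192*sqrt(3)i


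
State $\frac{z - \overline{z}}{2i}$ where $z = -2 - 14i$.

z - conjugate(z) = 2bi
(z - conjugate(z))/(2i) = 2bi/(2i) = b = -14


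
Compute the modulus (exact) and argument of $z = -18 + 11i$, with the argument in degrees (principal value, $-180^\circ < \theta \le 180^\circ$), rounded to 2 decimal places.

|z| = sqrt((-18)^2 + 11^2) = sqrt(445)
arg(z) = arctan(b/a) = arctan(11/-18) (quadrant-adjusted) = 148.57°


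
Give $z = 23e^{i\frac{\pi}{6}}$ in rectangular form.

a = r cos θ = 23 * sqrt(3)/2 = 23*sqrt(3)/2
b = r sin θ = 23 * 1/2 = 23/2
z = 23*sqrt(3)/2 + (23/2)i


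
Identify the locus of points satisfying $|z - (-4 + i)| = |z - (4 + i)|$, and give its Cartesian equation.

|z - z1| = |z - z2| means z is equidistant from z1 and z2,
i.e. the perpendicular bisector of the segment from (-4, 1) to (4, 1) (midpoint (0, 1)).
With z = x + yi, square both sides:
(x - (-4))^2 + (y - 1)^2 = (x - 4)^2 + (y - 1)^2
The x^2 and y^2 terms cancel: 16x + 0y = 17 - 17 = 0
Simplify: x = 0
Locus: Perpendicular bisector of the segment from (-4, 1) to (4, 1): the line x = 0


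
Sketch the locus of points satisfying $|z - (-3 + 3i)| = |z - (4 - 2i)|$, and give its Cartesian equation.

|z - z1| = |z - z2| means z is equidistant from z1 and z2,
i.e. the perpendicular bisector of the segment from (-3, 3) to (4, -2) (midpoint (1/2, 1/2)).
With z = x + yi, square both sides:
(x - (-3))^2 + (y - 3)^2 = (x - 4)^2 + (y - (-2))^2
The x^2 and y^2 terms cancel: 14x + (-10)y = 20 - 18 = 2
Simplify: 7x - 5y = 1
Locus: Perpendicular bisector of the segment from (-3, 3) to (4, -2): the line 7x - 5y = 1


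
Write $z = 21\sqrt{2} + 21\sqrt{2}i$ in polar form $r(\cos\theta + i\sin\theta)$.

r = |z| = sqrt(a^2 + b^2) = sqrt((21*sqrt(2))^2 + (21*sqrt(2))^2) = sqrt(882 + 882) = sqrt(1764) = 42
θ = arctan(b/a) = arctan(29.6985/29.6985) (quadrant-adjusted) = 45°
z = 42(cos 45° + i sin 45°)


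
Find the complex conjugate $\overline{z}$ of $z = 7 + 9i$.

If z = a + bi, then conjugate(z) = a - bi
conjugate(7 + 9i) = 7 - 9i


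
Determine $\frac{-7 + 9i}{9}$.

Divisor is real, so divide each part by 9:
= -7/9 + i


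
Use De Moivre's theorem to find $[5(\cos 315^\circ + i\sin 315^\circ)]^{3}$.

By De Moivre: z^n = r^n(cos(nθ) + i sin(nθ))
= 5^3(cos(3*315°) + i sin(3*315°))
= 125(cos 225° + i sin 225°)
= -125*sqrt(2)/2 - (125*sqrt(2)/2)i


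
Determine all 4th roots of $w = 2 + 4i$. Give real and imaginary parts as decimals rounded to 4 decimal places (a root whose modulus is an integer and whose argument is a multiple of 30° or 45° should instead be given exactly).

|w| = sqrt(20) ≈ 4.472136, arg(w) ≈ 63.434949°
Root modulus = sqrt(20)^(1/4) ≈ 1.454215
Root arguments: θ_k = (arg(w) + 360°k)/4 for k = 0, 1, ..., 3
Compute each root as (root modulus)(cos θ_k + i sin θ_k) using full-precision intermediates, then round to 4 decimal places.
Roots: 1.3989 + 0.3974i, -0.3974 + 1.3989i, -1.3989 - 0.3974i, 0.3974 - 1.3989i


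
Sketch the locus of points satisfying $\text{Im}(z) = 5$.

Im(z) = y where z = x + yi; the equation y = 5 is satisfied by all points with that y-coordinate
Locus: Horizontal line y = 5


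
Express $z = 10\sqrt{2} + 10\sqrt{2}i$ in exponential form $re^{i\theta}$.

r = |z| = sqrt((10*sqrt(2))^2 + (10*sqrt(2))^2) = sqrt(200 + 200) = sqrt(400) = 20
θ = arctan(b/a) = arctan(14.1421/14.1421) (quadrant-adjusted) = 45° = π/4
z = 20e^(i*π/4)


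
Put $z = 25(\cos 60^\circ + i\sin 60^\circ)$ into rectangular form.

a = r cos θ = 25 * 1/2 = 25/2
b = r sin θ = 25 * sqrt(3)/2 = 25*sqrt(3)/2
z = 25/2 + (25*sqrt(3)/2)i


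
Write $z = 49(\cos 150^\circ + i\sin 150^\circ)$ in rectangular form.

a = r cos θ = 49 * -sqrt(3)/2 = -49*sqrt(3)/2
b = r sin θ = 49 * 1/2 = 49/2
z = -49*sqrt(3)/2 + (49/2)i


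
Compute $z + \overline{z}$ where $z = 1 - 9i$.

z + conjugate(z) = (a + bi) + (a - bi) = 2a
= 2 * 1 = 2


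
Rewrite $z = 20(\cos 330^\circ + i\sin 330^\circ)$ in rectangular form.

a = r cos θ = 20 * sqrt(3)/2 = 10*sqrt(3)
b = r sin θ = 20 * -1/2 = -10
z = 10*sqrt(3) - 10i


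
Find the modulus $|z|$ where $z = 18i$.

|z| = sqrt(a^2 + b^2) = sqrt(0^2 + 18^2) = sqrt(324) = 18


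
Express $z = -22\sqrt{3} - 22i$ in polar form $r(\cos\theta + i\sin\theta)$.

r = |z| = sqrt(a^2 + b^2) = sqrt((-22*sqrt(3))^2 + (-22)^2) = sqrt(1452 + 484) = sqrt(1936) = 44
θ = arctan(b/a) = arctan(-22/-38.1051) (quadrant-adjusted) = 210°
z = 44(cos 210° + i sin 210°)


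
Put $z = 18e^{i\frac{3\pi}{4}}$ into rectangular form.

a = r cos θ = 18 * -sqrt(2)/2 = -9*sqrt(2)
b = r sin θ = 18 * sqrt(2)/2 = 9*sqrt(2)
z = -9*sqrt(2) + 9*sqrt(2)i


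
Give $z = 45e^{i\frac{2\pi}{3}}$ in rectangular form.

a = r cos θ = 45 * -1/2 = -45/2
b = r sin θ = 45 * sqrt(3)/2 = 45*sqrt(3)/2
z = -45/2 + (45*sqrt(3)/2)i


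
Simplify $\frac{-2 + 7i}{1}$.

Divisor is real, so divide each part by 1:
= -2 + 7i


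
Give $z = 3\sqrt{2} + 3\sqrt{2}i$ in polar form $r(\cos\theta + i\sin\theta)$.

r = |z| = sqrt(a^2 + b^2) = sqrt((3*sqrt(2))^2 + (3*sqrt(2))^2) = sqrt(18 + 18) = sqrt(36) = 6
θ = arctan(b/a) = arctan(4.2426/4.2426) (quadrant-adjusted) = 45°
z = 6(cos 45° + i sin 45°)


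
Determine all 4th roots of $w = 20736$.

|w| = 20736, arg(w) = 0°
Root modulus = 20736^(1/4) = 12
Root arguments: θ_k = (0° + 360°k)/4 for k = 0, 1, ..., 3
Roots: 12, 12i, -12, -12i


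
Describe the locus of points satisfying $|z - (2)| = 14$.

|z - z0| = r describes a circle centered at z0 with radius r
Here z0 = 2 and r = 14
Locus: Circle centered at (2, 0) with radius 14


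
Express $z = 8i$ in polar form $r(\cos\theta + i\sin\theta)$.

r = |z| = sqrt(a^2 + b^2) = sqrt((0)^2 + (8)^2) = sqrt(0 + 64) = sqrt(64) = 8
a = 0 and b > 0, so z lies on the positive imaginary axis: θ = 90°
z = 8(cos 90° + i sin 90°)


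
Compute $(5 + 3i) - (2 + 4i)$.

(5 - 2) + (3 - 4)i = 3 - i


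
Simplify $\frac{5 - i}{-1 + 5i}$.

Multiply numerator and denominator by conjugate (-1 - 5i):
= (5 - i)(-1 - 5i) / ((-1)^2 + 5^2)
= (-10 - 24i) / 26
Divide through by 2: (-5 - 12i) / 13
= -5/13 - (12/13)i


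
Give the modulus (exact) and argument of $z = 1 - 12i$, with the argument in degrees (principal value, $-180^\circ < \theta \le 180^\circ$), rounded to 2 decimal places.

|z| = sqrt(1^2 + (-12)^2) = sqrt(145)
arg(z) = arctan(b/a) = arctan(-12/1) (quadrant-adjusted) = -85.24°


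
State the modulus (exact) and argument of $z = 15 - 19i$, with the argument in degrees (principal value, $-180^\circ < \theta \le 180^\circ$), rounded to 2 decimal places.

|z| = sqrt(15^2 + (-19)^2) = sqrt(586)
arg(z) = arctan(b/a) = arctan(-19/15) (quadrant-adjusted) = -51.71°


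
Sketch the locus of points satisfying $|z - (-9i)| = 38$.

|z - z0| = r describes a circle centered at z0 with radius r
Here z0 = -9i and r = 38
Locus: Circle centered at (0, -9) with radius 38


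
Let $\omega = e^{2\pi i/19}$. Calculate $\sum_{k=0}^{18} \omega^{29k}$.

Let ζ = ω^29 = e^(2πi·29/19). Since 19 ∤ 29, ζ ≠ 1.
Sum = Σ_{k=0}^{18} ζ^k = (ζ^19 - 1)/(ζ - 1) = (ω^{29·19} - 1)/(ζ - 1) = (1 - 1)/(ζ - 1) = 0


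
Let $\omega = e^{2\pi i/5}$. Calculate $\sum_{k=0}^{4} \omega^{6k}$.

Let ζ = ω^6 = e^(2πi·6/5). Since 5 ∤ 6, ζ ≠ 1.
Sum = Σ_{k=0}^{4} ζ^k = (ζ^5 - 1)/(ζ - 1) = (ω^{6·5} - 1)/(ζ - 1) = (1 - 1)/(ζ - 1) = 0


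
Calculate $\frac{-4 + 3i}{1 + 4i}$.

Multiply numerator and denominator by conjugate (1 - 4i):
= (-4 + 3i)(1 - 4i) / (1^2 + 4^2)
= (8 + 19i) / 17
= 8/17 + (19/17)i


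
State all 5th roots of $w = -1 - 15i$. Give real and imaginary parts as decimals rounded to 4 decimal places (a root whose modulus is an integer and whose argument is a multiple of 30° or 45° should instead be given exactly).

|w| = sqrt(226) ≈ 15.033296, arg(w) ≈ 266.185925°
Root modulus = sqrt(226)^(1/5) ≈ 1.719534
Root arguments: θ_k = (arg(w) + 360°k)/5 for k = 0, 1, ..., 4
Compute each root as (root modulus)(cos θ_k + i sin θ_k) using full-precision intermediates, then round to 4 decimal places.
Roots: 1.0291 + 1.3776i, -0.9921 + 1.4045i, -1.6423 - 0.5095i, -0.0229 - 1.7194i, 1.6282 - 0.5531i


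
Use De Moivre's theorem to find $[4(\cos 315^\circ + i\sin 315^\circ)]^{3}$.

By De Moivre: z^n = r^n(cos(nθ) + i sin(nθ))
= 4^3(cos(3*315°) + i sin(3*315°))
= 64(cos 225° + i sin 225°)
= -32*sqrt(2) - 32*sqrt(2)i


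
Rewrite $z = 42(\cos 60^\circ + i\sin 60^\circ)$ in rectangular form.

a = r cos θ = 42 * 1/2 = 21
b = r sin θ = 42 * sqrt(3)/2 = 21*sqrt(3)
z = 21 + 21*sqrt(3)i


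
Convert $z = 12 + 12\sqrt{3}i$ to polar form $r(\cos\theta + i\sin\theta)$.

r = |z| = sqrt(a^2 + b^2) = sqrt((12)^2 + (12*sqrt(3))^2) = sqrt(144 + 432) = sqrt(576) = 24
θ = arctan(b/a) = arctan(20.7846/12) (quadrant-adjusted) = 60°
z = 24(cos 60° + i sin 60°)


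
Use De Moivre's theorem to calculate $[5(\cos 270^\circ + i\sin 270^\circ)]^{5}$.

By De Moivre: z^n = r^n(cos(nθ) + i sin(nθ))
= 5^5(cos(5*270°) + i sin(5*270°))
= 3125(cos 270° + i sin 270°)
= -3125i


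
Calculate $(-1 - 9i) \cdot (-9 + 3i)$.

(a1*a2 - b1*b2) + (a1*b2 + b1*a2)i
= (9 - (-27)) + (-3 + 81)i
= 36 + 78i


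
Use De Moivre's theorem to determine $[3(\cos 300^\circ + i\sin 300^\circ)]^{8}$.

By De Moivre: z^n = r^n(cos(nθ) + i sin(nθ))
= 3^8(cos(8*300°) + i sin(8*300°))
= 6561(cos 240° + i sin 240°)
= -6561/2 - (6561*sqrt(3)/2)i


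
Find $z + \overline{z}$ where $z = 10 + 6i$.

z + conjugate(z) = (a + bi) + (a - bi) = 2a
= 2 * 10 = 20


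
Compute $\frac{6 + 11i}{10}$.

Divisor is real, so divide each part by 10:
= 3/5 + (11/10)i


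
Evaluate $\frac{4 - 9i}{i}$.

Multiply numerator and denominator by conjugate (-i):
= (4 - 9i)(-i) / (0^2 + 1^2)
= (-9 - 4i) / 1
= -9 - 4i


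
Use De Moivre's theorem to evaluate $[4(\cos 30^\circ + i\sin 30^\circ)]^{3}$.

By De Moivre: z^n = r^n(cos(nθ) + i sin(nθ))
= 4^3(cos(3*30°) + i sin(3*30°))
= 64(cos 90° + i sin 90°)
= 64i


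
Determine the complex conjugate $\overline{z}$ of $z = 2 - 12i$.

If z = a + bi, then conjugate(z) = a - bi
conjugate(2 - 12i) = 2 + 12i


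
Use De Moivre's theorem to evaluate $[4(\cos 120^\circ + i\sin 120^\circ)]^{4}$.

By De Moivre: z^n = r^n(cos(nθ) + i sin(nθ))
= 4^4(cos(4*120°) + i sin(4*120°))
= 256(cos 120° + i sin 120°)
= -128 + 128*sqrt(3)i


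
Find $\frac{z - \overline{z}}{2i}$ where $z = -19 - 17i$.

z - conjugate(z) = 2bi
(z - conjugate(z))/(2i) = 2bi/(2i) = b = -17


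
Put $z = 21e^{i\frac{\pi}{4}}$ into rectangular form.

a = r cos θ = 21 * sqrt(2)/2 = 21*sqrt(2)/2
b = r sin θ = 21 * sqrt(2)/2 = 21*sqrt(2)/2
z = 21*sqrt(2)/2 + (21*sqrt(2)/2)i


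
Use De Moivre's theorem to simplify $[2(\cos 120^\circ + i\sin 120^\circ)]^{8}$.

By De Moivre: z^n = r^n(cos(nθ) + i sin(nθ))
= 2^8(cos(8*120°) + i sin(8*120°))
= 256(cos 240° + i sin 240°)
= -128 - 128*sqrt(3)i


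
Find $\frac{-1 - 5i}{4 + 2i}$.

Multiply numerator and denominator by conjugate (4 - 2i):
= (-1 - 5i)(4 - 2i) / (4^2 + 2^2)
= (-14 - 18i) / 20
Divide through by 2: (-7 - 9i) / 10
= -7/10 - (9/10)i


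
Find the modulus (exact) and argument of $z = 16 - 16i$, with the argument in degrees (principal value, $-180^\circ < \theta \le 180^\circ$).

|z| = sqrt(16^2 + (-16)^2) = sqrt(512)
arg(z) = arctan(b/a) = arctan(-16/16) (quadrant-adjusted) = -45°


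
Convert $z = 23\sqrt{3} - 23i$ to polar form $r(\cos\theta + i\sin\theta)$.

r = |z| = sqrt(a^2 + b^2) = sqrt((23*sqrt(3))^2 + (-23)^2) = sqrt(1587 + 529) = sqrt(2116) = 46
θ = arctan(b/a) = arctan(-23/39.8372) (quadrant-adjusted) = 330°
z = 46(cos 330° + i sin 330°)


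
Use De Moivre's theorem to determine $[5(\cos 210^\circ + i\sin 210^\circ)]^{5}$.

By De Moivre: z^n = r^n(cos(nθ) + i sin(nθ))
= 5^5(cos(5*210°) + i sin(5*210°))
= 3125(cos 330° + i sin 330°)
= 3125*sqrt(3)/2 - (3125/2)i


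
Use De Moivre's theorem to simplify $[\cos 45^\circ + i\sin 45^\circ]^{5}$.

By De Moivre: z^n = r^n(cos(nθ) + i sin(nθ))
= 1^5(cos(5*45°) + i sin(5*45°))
= 1(cos 225° + i sin 225°)
= -sqrt(2)/2 - (sqrt(2)/2)i


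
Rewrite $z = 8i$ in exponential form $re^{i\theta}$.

r = |z| = sqrt((0)^2 + (8)^2) = sqrt(0 + 64) = sqrt(64) = 8
a = 0 and b > 0, so z lies on the positive imaginary axis: θ = 90° = π/2
z = 8e^(i*π/2)


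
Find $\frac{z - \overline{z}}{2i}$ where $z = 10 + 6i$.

z - conjugate(z) = 2bi
(z - conjugate(z))/(2i) = 2bi/(2i) = b = 6


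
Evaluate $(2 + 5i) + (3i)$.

(2 + 0) + (5 + 3)i = 2 + 8i


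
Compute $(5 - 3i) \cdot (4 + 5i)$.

(a1*a2 - b1*b2) + (a1*b2 + b1*a2)i
= (20 - (-15)) + (25 + (-12))i
= 35 + 13i


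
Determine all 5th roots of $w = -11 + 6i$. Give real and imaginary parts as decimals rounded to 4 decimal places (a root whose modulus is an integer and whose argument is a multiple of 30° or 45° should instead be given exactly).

|w| = sqrt(157) ≈ 12.529964, arg(w) ≈ 151.389540°
Root modulus = sqrt(157)^(1/5) ≈ 1.658021
Root arguments: θ_k = (arg(w) + 360°k)/5 for k = 0, 1, ..., 4
Compute each root as (root modulus)(cos θ_k + i sin θ_k) using full-precision intermediates, then round to 4 decimal places.
Roots: 1.4319 + 0.8360i, -0.3526 + 1.6201i, -1.6498 + 0.1653i, -0.6670 - 1.5179i, 1.2375 - 1.1034i


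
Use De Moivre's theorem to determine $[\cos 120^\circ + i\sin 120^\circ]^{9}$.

By De Moivre: z^n = r^n(cos(nθ) + i sin(nθ))
= 1^9(cos(9*120°) + i sin(9*120°))
= 1(cos 0° + i sin 0°)
= 1


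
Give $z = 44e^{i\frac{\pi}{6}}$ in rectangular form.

a = r cos θ = 44 * sqrt(3)/2 = 22*sqrt(3)
b = r sin θ = 44 * 1/2 = 22
z = 22*sqrt(3) + 22i


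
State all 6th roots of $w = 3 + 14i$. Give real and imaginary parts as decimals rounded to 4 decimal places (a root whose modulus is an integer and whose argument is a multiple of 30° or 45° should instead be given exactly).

|w| = sqrt(205) ≈ 14.317821, arg(w) ≈ 77.905243°
Root modulus = sqrt(205)^(1/6) ≈ 1.558282
Root arguments: θ_k = (arg(w) + 360°k)/6 for k = 0, 1, ..., 5
Compute each root as (root modulus)(cos θ_k + i sin θ_k) using full-precision intermediates, then round to 4 decimal places.
Roots: 1.5184 + 0.3501i, 0.4560 + 1.4901i, -1.0624 + 1.1399i, -1.5184 - 0.3501i, -0.4560 - 1.4901i, 1.0624 - 1.1399i


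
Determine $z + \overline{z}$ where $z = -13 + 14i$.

z + conjugate(z) = (a + bi) + (a - bi) = 2a
= 2 * (-13) = -26


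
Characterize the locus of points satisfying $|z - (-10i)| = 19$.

|z - z0| = r describes a circle centered at z0 with radius r
Here z0 = -10i and r = 19
Locus: Circle centered at (0, -10) with radius 19


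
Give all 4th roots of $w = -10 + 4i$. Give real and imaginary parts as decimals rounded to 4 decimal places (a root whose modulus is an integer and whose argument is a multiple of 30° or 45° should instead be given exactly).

|w| = sqrt(116) ≈ 10.770330, arg(w) ≈ 158.198591°
Root modulus = sqrt(116)^(1/4) ≈ 1.811579
Root arguments: θ_k = (arg(w) + 360°k)/4 for k = 0, 1, ..., 3
Compute each root as (root modulus)(cos θ_k + i sin θ_k) using full-precision intermediates, then round to 4 decimal places.
Roots: 1.3969 + 1.1535i, -1.1535 + 1.3969i, -1.3969 - 1.1535i, 1.1535 - 1.3969i


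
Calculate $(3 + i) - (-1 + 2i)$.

(3 - (-1)) + (1 - 2)i = 4 - i


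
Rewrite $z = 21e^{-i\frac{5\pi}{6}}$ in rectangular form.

a = r cos θ = 21 * -sqrt(3)/2 = -21*sqrt(3)/2
b = r sin θ = 21 * -1/2 = -21/2
z = -21*sqrt(3)/2 - (21/2)i


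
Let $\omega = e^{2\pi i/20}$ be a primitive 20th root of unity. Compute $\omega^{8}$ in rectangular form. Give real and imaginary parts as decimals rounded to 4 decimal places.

ω^8 = e^(2πi·8/20) = e^(i·4π/5)
= cos(4π/5) + i sin(4π/5)
= -0.8090 + 0.5878i


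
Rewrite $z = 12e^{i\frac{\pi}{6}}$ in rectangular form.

a = r cos θ = 12 * sqrt(3)/2 = 6*sqrt(3)
b = r sin θ = 12 * 1/2 = 6
z = 6*sqrt(3) + 6i


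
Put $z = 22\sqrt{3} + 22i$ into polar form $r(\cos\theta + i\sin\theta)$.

r = |z| = sqrt(a^2 + b^2) = sqrt((22*sqrt(3))^2 + (22)^2) = sqrt(1452 + 484) = sqrt(1936) = 44
θ = arctan(b/a) = arctan(22/38.1051) (quadrant-adjusted) = 30°
z = 44(cos 30° + i sin 30°)


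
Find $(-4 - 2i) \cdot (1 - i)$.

(a1*a2 - b1*b2) + (a1*b2 + b1*a2)i
= (-4 - 2) + (4 + (-2))i
= -6 + 2i


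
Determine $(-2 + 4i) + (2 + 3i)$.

(-2 + 2) + (4 + 3)i = 7i


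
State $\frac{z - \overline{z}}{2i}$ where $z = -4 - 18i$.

z - conjugate(z) = 2bi
(z - conjugate(z))/(2i) = 2bi/(2i) = b = -18


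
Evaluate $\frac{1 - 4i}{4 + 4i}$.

Multiply numerator and denominator by conjugate (4 - 4i):
= (1 - 4i)(4 - 4i) / (4^2 + 4^2)
= (-12 - 20i) / 32
Divide through by 4: (-3 - 5i) / 8
= -3/8 - (5/8)i
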